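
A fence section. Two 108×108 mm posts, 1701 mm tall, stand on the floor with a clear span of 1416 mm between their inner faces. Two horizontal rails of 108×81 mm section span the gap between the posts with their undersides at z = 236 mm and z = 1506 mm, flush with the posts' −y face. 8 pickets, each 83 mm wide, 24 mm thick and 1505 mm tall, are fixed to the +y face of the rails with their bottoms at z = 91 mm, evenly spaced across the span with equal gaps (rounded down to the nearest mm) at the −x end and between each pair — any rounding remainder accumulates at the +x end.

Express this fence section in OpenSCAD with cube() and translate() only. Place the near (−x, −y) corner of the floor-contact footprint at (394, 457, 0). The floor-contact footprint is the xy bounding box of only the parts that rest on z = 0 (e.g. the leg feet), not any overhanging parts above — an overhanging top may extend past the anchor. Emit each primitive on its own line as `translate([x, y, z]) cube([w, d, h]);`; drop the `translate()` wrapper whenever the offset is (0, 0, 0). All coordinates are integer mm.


translate([394, 457, 0]) cube([108, 108, 1701]);
translate([1918, 457, 0]) cube([108, 108, 1701]);
translate([502, 457, 236]) cube([1416, 108, 81]);
translate([502, 457, 1506]) cube([1416, 108, 81]);
translate([585, 565, 91]) cube([83, 24, 1505]);
translate([751, 565, 91]) cube([83, 24, 1505]);
translate([917, 565, 91]) cube([83, 24, 1505]);
translate([1083, 565, 91]) cube([83, 24, 1505]);
translate([1249, 565, 91]) cube([83, 24, 1505]);
translate([1415, 565, 91]) cube([83, 24, 1505]);
translate([1581, 565, 91]) cube([83, 24, 1505]);
translate([1747, 565, 91]) cube([83, 24, 1505]);


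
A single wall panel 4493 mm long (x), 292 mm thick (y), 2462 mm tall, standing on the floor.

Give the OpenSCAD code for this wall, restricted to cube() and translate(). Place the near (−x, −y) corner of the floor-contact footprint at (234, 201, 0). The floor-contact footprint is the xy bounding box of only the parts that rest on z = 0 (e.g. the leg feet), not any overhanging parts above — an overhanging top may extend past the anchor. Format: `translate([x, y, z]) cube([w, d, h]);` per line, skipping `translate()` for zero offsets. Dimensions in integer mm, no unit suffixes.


translate([234, 201, 0]) cube([4493, 292, 2462]);


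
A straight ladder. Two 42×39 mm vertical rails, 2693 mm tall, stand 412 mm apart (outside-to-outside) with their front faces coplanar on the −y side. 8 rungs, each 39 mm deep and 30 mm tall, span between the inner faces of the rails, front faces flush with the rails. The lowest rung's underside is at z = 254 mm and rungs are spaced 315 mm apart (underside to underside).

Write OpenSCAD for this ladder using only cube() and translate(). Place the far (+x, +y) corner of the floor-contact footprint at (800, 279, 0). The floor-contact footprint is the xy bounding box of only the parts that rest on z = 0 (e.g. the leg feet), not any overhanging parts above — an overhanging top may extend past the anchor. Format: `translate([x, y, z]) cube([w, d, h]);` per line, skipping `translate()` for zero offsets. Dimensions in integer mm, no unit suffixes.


translate([388, 240, 0]) cube([42, 39, 2693]);
translate([758, 240, 0]) cube([42, 39, 2693]);
translate([430, 240, 254]) cube([328, 39, 30]);
translate([430, 240, 569]) cube([328, 39, 30]);
translate([430, 240, 884]) cube([328, 39, 30]);
translate([430, 240, 1199]) cube([328, 39, 30]);
translate([430, 240, 1514]) cube([328, 39, 30]);
translate([430, 240, 1829]) cube([328, 39, 30]);
translate([430, 240, 2144]) cube([328, 39, 30]);
translate([430, 240, 2459]) cube([328, 39, 30]);


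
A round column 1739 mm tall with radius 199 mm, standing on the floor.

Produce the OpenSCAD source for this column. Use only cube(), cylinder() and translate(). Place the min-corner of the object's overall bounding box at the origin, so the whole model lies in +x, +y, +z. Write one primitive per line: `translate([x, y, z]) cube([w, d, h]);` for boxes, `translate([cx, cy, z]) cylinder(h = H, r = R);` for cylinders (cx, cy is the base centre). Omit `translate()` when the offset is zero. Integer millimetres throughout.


translate([199, 199, 0]) cylinder(h = 1739, r = 199);


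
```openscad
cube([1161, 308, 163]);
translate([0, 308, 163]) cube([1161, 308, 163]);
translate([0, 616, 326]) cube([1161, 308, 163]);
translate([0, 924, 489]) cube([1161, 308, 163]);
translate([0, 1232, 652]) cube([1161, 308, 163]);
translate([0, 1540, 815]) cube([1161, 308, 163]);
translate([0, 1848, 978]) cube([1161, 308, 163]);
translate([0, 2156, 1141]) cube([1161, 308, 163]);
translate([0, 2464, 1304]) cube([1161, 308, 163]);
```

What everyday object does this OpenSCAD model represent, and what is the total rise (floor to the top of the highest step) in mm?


A staircase. The total rise is 1467 mm.

9 identical blocks, each offset up and back from the previous — a staircase. Each step is 163 mm tall and there are 9 of them, so the total rise is 9 × 163 = 1467 mm.


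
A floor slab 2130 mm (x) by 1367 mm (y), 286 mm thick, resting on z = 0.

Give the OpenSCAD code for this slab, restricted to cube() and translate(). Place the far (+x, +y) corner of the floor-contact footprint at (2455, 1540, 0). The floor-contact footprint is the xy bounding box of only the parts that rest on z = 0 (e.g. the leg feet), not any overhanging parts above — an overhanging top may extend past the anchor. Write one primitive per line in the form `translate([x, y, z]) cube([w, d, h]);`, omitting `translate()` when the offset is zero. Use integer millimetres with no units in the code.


translate([325, 173, 0]) cube([2130, 1367, 286]);


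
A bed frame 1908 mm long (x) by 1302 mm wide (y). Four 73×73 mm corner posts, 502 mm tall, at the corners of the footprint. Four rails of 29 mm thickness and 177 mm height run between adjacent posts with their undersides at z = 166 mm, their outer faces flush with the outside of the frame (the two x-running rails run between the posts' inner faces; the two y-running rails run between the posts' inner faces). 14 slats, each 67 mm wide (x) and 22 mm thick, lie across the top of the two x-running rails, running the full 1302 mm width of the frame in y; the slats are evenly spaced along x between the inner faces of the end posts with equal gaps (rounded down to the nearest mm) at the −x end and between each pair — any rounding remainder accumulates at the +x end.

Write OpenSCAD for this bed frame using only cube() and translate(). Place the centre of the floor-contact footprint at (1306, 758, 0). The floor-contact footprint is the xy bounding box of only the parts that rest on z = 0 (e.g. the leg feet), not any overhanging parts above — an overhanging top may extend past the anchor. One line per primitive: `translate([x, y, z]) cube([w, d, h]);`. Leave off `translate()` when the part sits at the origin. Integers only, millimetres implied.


translate([352, 107, 0]) cube([73, 73, 502]);
translate([352, 1336, 0]) cube([73, 73, 502]);
translate([2187, 107, 0]) cube([73, 73, 502]);
translate([2187, 1336, 0]) cube([73, 73, 502]);
translate([425, 107, 166]) cube([1762, 29, 177]);
translate([425, 1380, 166]) cube([1762, 29, 177]);
translate([352, 180, 166]) cube([29, 1156, 177]);
translate([2231, 180, 166]) cube([29, 1156, 177]);
translate([479, 107, 343]) cube([67, 1302, 22]);
translate([600, 107, 343]) cube([67, 1302, 22]);
translate([721, 107, 343]) cube([67, 1302, 22]);
translate([842, 107, 343]) cube([67, 1302, 22]);
translate([963, 107, 343]) cube([67, 1302, 22]);
translate([1084, 107, 343]) cube([67, 1302, 22]);
translate([1205, 107, 343]) cube([67, 1302, 22]);
translate([1326, 107, 343]) cube([67, 1302, 22]);
translate([1447, 107, 343]) cube([67, 1302, 22]);
translate([1568, 107, 343]) cube([67, 1302, 22]);
translate([1689, 107, 343]) cube([67, 1302, 22]);
translate([1810, 107, 343]) cube([67, 1302, 22]);
translate([1931, 107, 343]) cube([67, 1302, 22]);
translate([2052, 107, 343]) cube([67, 1302, 22]);


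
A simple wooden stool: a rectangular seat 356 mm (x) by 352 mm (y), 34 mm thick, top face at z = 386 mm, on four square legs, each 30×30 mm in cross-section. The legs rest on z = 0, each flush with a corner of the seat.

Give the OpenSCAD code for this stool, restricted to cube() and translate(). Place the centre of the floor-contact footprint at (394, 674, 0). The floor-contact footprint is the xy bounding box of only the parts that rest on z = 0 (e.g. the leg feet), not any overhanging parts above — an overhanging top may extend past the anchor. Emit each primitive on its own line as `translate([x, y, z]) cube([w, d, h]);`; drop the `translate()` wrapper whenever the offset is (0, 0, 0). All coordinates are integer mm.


translate([216, 498, 352]) cube([356, 352, 34]);
translate([216, 498, 0]) cube([30, 30, 352]);
translate([542, 498, 0]) cube([30, 30, 352]);
translate([216, 820, 0]) cube([30, 30, 352]);
translate([542, 820, 0]) cube([30, 30, 352]);


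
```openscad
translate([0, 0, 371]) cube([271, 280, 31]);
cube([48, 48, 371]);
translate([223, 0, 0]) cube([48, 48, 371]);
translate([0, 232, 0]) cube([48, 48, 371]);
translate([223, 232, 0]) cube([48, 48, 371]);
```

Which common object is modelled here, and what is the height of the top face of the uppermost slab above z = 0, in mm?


A stool. The seat height is 402 mm.

A 271×280×31 slab at z = 371 on four corner posts — a stool. The seat top is 371 + 31 = 402 mm.


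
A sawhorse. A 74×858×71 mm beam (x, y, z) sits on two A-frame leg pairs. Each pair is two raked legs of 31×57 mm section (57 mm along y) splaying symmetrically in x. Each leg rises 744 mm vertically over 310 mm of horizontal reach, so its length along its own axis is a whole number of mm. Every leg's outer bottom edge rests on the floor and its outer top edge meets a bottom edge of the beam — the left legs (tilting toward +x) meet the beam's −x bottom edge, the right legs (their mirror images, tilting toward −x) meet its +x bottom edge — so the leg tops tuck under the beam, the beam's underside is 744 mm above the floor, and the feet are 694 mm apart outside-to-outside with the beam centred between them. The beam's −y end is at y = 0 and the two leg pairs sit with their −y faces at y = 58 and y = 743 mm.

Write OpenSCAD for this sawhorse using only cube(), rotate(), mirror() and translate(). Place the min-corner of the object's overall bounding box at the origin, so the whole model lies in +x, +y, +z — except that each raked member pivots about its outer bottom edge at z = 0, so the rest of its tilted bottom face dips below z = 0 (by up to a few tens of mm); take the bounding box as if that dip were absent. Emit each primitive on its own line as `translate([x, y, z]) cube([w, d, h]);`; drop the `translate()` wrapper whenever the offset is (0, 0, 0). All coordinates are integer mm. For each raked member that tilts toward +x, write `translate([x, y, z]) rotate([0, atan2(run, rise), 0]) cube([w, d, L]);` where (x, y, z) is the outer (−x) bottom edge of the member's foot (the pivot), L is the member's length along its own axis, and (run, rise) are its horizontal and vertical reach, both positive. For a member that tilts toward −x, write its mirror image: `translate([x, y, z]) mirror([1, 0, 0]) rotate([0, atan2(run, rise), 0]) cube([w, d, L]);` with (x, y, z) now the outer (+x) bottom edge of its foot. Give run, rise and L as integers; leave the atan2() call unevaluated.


translate([310, 0, 744]) cube([74, 858, 71]);
translate([0, 58, 0]) rotate([0, atan2(310, 744), 0]) cube([31, 57, 806]);
translate([694, 58, 0]) mirror([1, 0, 0]) rotate([0, atan2(310, 744), 0]) cube([31, 57, 806]);
translate([0, 743, 0]) rotate([0, atan2(310, 744), 0]) cube([31, 57, 806]);
translate([694, 743, 0]) mirror([1, 0, 0]) rotate([0, atan2(310, 744), 0]) cube([31, 57, 806]);


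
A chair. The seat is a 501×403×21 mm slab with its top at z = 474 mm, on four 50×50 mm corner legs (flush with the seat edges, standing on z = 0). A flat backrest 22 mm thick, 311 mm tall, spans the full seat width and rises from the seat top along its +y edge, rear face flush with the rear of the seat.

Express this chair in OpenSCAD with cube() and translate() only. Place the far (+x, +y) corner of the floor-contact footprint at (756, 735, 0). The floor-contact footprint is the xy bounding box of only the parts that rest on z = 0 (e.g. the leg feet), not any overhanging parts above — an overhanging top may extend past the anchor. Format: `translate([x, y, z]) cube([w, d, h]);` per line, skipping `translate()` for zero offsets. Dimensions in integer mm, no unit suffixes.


translate([255, 332, 453]) cube([501, 403, 21]);
translate([255, 332, 0]) cube([50, 50, 453]);
translate([706, 332, 0]) cube([50, 50, 453]);
translate([255, 685, 0]) cube([50, 50, 453]);
translate([706, 685, 0]) cube([50, 50, 453]);
translate([255, 713, 474]) cube([501, 22, 311]);


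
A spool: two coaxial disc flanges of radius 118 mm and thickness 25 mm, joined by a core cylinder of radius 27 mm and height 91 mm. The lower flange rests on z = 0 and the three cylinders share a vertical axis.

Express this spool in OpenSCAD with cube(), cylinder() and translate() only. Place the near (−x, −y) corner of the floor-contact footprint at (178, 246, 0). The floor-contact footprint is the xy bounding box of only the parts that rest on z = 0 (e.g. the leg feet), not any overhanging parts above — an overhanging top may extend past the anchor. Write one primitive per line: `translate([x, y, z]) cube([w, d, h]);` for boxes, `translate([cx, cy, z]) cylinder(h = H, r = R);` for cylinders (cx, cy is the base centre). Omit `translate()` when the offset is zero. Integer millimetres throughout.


translate([296, 364, 0]) cylinder(h = 25, r = 118);
translate([296, 364, 25]) cylinder(h = 91, r = 27);
translate([296, 364, 116]) cylinder(h = 25, r = 118);


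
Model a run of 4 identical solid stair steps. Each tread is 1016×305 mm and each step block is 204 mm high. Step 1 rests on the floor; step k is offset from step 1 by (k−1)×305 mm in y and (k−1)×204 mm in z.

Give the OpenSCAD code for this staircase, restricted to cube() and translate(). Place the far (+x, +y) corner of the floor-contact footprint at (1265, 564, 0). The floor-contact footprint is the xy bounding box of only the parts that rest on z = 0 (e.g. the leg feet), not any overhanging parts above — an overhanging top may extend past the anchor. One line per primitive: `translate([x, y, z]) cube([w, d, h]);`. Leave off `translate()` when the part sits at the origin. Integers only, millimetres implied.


translate([249, 259, 0]) cube([1016, 305, 204]);
translate([249, 564, 204]) cube([1016, 305, 204]);
translate([249, 869, 408]) cube([1016, 305, 204]);
translate([249, 1174, 612]) cube([1016, 305, 204]);


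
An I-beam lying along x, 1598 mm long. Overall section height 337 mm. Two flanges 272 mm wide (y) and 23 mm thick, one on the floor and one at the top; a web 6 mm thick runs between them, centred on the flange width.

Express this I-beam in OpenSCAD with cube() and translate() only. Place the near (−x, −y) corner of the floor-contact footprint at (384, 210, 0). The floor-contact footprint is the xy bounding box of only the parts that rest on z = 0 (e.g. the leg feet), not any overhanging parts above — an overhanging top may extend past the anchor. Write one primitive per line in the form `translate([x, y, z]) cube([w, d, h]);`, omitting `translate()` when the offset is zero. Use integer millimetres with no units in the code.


translate([384, 210, 0]) cube([1598, 272, 23]);
translate([384, 343, 23]) cube([1598, 6, 291]);
translate([384, 210, 314]) cube([1598, 272, 23]);


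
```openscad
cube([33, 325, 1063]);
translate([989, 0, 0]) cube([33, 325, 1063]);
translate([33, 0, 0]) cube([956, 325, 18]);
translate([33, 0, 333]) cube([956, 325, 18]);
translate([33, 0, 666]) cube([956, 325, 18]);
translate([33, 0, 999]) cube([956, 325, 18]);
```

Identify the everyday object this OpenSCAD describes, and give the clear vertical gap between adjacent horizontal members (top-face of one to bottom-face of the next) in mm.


A bookshelf. The clear shelf gap is 315 mm.

Two tall side panels with 4 horizontal boards between them — a bookshelf. The first two shelf undersides are at z = 0 and z = 333; with shelf thickness 18, the clear gap is 333 − 0 − 18 = 315 mm.


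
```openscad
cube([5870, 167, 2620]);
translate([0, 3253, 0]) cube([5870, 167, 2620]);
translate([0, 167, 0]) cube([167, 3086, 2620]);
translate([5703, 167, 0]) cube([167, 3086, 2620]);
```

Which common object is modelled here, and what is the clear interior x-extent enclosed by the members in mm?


A house (or room) frame. The interior width is 5536 mm.

Four 2620 mm walls enclosing a rectangle with no floor or roof — a room or house frame. Outside width is 5870 mm and wall thickness is 167 mm, so the interior width is 5870 − 2 × 167 = 5536 mm.


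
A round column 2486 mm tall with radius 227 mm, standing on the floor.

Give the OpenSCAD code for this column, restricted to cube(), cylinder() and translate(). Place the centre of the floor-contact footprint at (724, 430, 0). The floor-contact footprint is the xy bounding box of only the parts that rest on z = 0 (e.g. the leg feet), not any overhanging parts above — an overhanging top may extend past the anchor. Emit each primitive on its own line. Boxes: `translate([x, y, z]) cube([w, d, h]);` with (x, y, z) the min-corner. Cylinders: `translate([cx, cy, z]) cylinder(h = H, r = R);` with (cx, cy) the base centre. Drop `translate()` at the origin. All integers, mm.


translate([724, 430, 0]) cylinder(h = 2486, r = 227);


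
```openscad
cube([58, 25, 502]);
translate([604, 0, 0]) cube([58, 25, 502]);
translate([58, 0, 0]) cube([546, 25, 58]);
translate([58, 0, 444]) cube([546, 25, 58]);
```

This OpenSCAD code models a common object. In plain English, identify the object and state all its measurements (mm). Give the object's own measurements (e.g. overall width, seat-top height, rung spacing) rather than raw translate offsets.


A rectangular picture frame lying in the x–z plane (depth along y). The opening is 546 mm wide (x) by 386 mm tall (z), surrounded by a border 58 mm wide on all four sides. The frame is 25 mm deep and is made of two full-height vertical stiles with two horizontal rails fitted between them.


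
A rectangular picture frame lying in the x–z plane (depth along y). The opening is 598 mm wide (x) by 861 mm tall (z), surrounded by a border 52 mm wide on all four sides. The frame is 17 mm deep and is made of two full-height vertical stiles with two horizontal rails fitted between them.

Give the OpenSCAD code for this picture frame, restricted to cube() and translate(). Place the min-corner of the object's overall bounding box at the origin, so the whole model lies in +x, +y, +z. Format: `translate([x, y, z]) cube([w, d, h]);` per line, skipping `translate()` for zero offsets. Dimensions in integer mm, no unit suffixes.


cube([52, 17, 965]);
translate([650, 0, 0]) cube([52, 17, 965]);
translate([52, 0, 0]) cube([598, 17, 52]);
translate([52, 0, 913]) cube([598, 17, 52]);


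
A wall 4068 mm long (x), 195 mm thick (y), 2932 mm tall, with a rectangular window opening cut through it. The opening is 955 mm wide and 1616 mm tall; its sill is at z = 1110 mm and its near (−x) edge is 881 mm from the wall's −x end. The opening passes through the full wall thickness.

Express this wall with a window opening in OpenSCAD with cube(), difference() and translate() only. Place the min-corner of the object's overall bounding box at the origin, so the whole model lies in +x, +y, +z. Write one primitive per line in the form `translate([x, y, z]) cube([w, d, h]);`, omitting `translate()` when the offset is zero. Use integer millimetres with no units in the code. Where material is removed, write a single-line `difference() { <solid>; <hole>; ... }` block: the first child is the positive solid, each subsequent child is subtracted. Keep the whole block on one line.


difference() { cube([4068, 195, 2932]); translate([881, 0, 1110]) cube([955, 195, 1616]); }


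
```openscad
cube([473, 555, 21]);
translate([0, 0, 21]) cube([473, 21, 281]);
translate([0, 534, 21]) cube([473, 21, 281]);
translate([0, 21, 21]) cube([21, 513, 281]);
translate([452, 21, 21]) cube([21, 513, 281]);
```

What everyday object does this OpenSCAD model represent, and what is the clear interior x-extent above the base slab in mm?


An open box. The internal width is 431 mm.

A 473×555 base slab with four walls standing on it — an open box. The base is 473 mm wide and the walls are 21 mm thick, so the internal width is 473 − 2 × 21 = 431 mm.


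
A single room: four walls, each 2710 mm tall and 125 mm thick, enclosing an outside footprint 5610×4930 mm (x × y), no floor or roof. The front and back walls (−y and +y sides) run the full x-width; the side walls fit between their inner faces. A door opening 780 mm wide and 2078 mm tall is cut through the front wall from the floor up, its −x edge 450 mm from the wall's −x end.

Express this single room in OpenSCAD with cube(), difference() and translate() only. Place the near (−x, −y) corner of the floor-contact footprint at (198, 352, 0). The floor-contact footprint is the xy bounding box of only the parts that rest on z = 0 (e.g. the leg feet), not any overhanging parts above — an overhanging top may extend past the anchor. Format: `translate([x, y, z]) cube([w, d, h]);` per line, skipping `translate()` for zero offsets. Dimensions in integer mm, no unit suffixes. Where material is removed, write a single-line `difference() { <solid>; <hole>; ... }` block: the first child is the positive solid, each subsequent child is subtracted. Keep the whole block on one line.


difference() { translate([198, 352, 0]) cube([5610, 125, 2710]); translate([648, 352, 0]) cube([780, 125, 2078]); }
translate([198, 5157, 0]) cube([5610, 125, 2710]);
translate([198, 477, 0]) cube([125, 4680, 2710]);
translate([5683, 477, 0]) cube([125, 4680, 2710]);


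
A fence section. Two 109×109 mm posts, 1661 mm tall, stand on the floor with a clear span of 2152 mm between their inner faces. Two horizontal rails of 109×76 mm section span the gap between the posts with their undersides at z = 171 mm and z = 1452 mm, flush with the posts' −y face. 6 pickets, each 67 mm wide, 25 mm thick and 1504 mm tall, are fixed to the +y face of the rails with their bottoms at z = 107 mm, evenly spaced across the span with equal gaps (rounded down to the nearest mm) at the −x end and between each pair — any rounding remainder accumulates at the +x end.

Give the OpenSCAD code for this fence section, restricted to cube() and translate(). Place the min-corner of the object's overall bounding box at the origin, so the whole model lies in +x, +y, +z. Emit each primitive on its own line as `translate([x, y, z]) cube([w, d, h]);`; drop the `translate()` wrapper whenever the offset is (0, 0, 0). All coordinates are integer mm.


cube([109, 109, 1661]);
translate([2261, 0, 0]) cube([109, 109, 1661]);
translate([109, 0, 171]) cube([2152, 109, 76]);
translate([109, 0, 1452]) cube([2152, 109, 76]);
translate([359, 109, 107]) cube([67, 25, 1504]);
translate([676, 109, 107]) cube([67, 25, 1504]);
translate([993, 109, 107]) cube([67, 25, 1504]);
translate([1310, 109, 107]) cube([67, 25, 1504]);
translate([1627, 109, 107]) cube([67, 25, 1504]);
translate([1944, 109, 107]) cube([67, 25, 1504]);


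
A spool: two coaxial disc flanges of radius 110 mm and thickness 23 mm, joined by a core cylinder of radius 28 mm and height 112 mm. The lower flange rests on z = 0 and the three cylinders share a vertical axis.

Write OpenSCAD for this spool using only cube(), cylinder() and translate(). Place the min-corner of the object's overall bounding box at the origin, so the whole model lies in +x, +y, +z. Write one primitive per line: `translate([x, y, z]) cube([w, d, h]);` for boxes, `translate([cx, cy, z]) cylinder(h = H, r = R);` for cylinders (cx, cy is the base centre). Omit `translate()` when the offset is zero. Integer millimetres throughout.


translate([110, 110, 0]) cylinder(h = 23, r = 110);
translate([110, 110, 23]) cylinder(h = 112, r = 28);
translate([110, 110, 135]) cylinder(h = 23, r = 110);


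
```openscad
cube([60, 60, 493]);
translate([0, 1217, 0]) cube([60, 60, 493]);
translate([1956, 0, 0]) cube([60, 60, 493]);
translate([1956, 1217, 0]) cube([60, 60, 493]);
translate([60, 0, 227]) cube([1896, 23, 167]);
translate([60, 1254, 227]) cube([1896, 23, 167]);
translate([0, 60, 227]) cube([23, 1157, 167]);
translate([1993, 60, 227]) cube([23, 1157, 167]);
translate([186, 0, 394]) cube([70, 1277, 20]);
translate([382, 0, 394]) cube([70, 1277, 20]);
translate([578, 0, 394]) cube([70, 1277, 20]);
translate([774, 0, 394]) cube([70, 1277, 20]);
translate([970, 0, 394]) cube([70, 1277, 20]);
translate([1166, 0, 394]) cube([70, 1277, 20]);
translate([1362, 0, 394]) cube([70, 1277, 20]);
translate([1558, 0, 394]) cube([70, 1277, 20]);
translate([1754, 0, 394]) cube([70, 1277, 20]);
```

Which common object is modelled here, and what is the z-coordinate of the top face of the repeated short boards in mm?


A bed frame. The slat-top height is 414 mm.

Four posts, four rails, and a row of slats — a bed frame. Slats sit on the rails at z = 227 + 167 = 394; with slat thickness 20, the top is 414 mm.


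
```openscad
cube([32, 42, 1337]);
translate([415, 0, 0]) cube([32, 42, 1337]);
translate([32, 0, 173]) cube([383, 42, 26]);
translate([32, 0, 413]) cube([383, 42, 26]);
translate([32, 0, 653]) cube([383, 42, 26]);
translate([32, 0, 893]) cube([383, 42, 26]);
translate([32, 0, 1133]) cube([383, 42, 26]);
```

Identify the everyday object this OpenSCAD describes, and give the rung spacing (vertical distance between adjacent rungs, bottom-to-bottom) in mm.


A ladder. The rung spacing is 240 mm.

Two tall 32×42 posts with 5 short bars between them — a ladder. Adjacent rungs sit at z = 173 and z = 413, so the spacing is 413 − 173 = 240 mm.


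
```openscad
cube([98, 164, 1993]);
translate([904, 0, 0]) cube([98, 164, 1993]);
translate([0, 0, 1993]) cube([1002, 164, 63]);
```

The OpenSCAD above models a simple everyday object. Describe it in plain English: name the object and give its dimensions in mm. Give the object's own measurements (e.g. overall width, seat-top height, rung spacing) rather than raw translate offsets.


A door frame. The clear opening is 806 mm wide and 1993 mm high. Two 98 mm wide jambs, 164 mm deep, stand either side of the opening from the floor to the top of the opening. A 63 mm thick head sits across the top of both jambs, spanning the full outside width of the frame.


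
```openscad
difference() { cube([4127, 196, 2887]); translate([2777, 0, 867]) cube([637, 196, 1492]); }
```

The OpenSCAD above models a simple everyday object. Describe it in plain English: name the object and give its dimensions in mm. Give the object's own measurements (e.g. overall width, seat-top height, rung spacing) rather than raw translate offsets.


A wall 4127 mm long (x), 196 mm thick (y), 2887 mm tall, with a rectangular window opening cut through it. The opening is 637 mm wide and 1492 mm tall; its sill is at z = 867 mm and its near (−x) edge is 2777 mm from the wall's −x end. The opening passes through the full wall thickness.


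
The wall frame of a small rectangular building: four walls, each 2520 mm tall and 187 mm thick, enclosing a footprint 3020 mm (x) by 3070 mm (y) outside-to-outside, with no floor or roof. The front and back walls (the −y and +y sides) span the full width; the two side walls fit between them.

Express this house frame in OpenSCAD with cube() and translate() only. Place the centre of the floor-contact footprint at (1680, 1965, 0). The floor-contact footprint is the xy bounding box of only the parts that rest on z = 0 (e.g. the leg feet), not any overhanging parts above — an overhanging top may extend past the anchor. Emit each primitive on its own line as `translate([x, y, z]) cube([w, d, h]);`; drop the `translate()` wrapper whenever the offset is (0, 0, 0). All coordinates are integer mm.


translate([170, 430, 0]) cube([3020, 187, 2520]);
translate([170, 3313, 0]) cube([3020, 187, 2520]);
translate([170, 617, 0]) cube([187, 2696, 2520]);
translate([3003, 617, 0]) cube([187, 2696, 2520]);


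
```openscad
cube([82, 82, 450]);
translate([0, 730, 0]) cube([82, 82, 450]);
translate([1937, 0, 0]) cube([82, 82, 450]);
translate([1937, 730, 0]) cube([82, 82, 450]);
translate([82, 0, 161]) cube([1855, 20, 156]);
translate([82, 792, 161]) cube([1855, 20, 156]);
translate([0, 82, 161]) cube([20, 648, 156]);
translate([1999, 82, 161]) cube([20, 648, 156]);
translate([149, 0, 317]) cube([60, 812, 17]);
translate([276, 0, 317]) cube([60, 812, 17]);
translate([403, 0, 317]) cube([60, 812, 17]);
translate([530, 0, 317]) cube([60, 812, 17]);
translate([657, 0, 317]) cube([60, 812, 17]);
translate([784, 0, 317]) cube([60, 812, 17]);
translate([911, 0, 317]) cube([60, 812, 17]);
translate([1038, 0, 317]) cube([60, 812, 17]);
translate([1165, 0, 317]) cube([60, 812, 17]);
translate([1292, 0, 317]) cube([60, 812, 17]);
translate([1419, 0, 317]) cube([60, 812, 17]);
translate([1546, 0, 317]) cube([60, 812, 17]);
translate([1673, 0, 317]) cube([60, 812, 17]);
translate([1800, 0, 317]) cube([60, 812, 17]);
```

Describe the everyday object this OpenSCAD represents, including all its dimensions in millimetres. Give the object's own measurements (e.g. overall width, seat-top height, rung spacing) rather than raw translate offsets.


A bed frame 2019 mm long (x) by 812 mm wide (y). Four 82×82 mm corner posts, 450 mm tall, at the corners of the footprint. Four rails of 20 mm thickness and 156 mm height run between adjacent posts with their undersides at z = 161 mm, their outer faces flush with the outside of the frame (the two x-running rails run between the posts' inner faces; the two y-running rails run between the posts' inner faces). 14 slats, each 60 mm wide (x) and 17 mm thick, lie across the top of the two x-running rails, running the full 812 mm width of the frame in y; along x they sit between the end posts with a 67 mm gap after the −x posts and between neighbouring slats, leaving 77 mm before the +x posts.


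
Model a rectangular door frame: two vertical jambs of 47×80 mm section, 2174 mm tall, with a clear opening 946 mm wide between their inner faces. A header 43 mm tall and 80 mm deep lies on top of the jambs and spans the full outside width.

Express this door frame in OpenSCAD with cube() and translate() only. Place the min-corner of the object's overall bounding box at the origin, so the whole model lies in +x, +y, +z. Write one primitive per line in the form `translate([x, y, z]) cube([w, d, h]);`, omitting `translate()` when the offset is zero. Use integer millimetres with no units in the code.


cube([47, 80, 2174]);
translate([993, 0, 0]) cube([47, 80, 2174]);
translate([0, 0, 2174]) cube([1040, 80, 43]);


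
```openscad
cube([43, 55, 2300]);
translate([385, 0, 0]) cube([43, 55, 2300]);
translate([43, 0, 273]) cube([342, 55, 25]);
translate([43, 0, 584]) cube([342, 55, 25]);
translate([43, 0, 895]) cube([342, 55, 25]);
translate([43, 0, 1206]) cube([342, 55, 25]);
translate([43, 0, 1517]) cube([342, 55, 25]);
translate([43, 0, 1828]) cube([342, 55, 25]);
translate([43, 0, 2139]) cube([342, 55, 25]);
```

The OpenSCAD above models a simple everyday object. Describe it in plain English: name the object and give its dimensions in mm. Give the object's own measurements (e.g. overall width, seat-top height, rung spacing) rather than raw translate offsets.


A straight ladder. Two 43×55 mm vertical rails, 2300 mm tall, stand 428 mm apart (outside-to-outside) with their front faces coplanar on the −y side. 7 rungs, each 55 mm deep and 25 mm tall, span between the inner faces of the rails, front faces flush with the rails. The lowest rung's underside is at z = 273 mm and rungs are spaced 311 mm apart (underside to underside).


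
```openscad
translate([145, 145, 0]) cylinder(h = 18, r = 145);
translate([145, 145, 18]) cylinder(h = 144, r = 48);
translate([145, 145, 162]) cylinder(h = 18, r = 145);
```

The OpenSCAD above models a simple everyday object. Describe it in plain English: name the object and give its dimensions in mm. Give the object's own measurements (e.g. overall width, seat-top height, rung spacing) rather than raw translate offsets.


A spool: two coaxial disc flanges of radius 145 mm and thickness 18 mm, joined by a core cylinder of radius 48 mm and height 144 mm. The lower flange rests on z = 0 and the three cylinders share a vertical axis.


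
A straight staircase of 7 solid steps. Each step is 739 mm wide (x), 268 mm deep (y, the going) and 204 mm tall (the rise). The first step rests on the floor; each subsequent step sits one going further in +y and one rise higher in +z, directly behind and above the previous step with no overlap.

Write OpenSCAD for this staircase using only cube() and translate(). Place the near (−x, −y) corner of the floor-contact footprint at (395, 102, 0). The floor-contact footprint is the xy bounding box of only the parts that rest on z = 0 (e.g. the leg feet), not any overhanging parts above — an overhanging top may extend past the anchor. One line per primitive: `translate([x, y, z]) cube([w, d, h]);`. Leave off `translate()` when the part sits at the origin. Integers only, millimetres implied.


translate([395, 102, 0]) cube([739, 268, 204]);
translate([395, 370, 204]) cube([739, 268, 204]);
translate([395, 638, 408]) cube([739, 268, 204]);
translate([395, 906, 612]) cube([739, 268, 204]);
translate([395, 1174, 816]) cube([739, 268, 204]);
translate([395, 1442, 1020]) cube([739, 268, 204]);
translate([395, 1710, 1224]) cube([739, 268, 204]);


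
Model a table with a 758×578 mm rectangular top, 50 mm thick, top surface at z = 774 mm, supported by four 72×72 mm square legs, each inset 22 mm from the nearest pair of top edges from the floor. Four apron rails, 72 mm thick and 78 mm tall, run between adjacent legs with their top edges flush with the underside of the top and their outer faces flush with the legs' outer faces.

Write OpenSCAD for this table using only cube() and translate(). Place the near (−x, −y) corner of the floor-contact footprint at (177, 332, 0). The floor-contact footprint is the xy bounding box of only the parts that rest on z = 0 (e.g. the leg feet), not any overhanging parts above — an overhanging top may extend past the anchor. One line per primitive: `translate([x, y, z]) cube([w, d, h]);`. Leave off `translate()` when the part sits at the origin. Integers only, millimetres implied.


// leg_h = 774 - 50 = 724
// apron z = 724 - 78 = 646
translate([155, 310, 724]) cube([758, 578, 50]);
translate([177, 332, 0]) cube([72, 72, 724]);
translate([819, 332, 0]) cube([72, 72, 724]);
translate([177, 794, 0]) cube([72, 72, 724]);
translate([819, 794, 0]) cube([72, 72, 724]);
translate([249, 332, 646]) cube([570, 72, 78]);
translate([249, 794, 646]) cube([570, 72, 78]);
translate([177, 404, 646]) cube([72, 390, 78]);
translate([819, 404, 646]) cube([72, 390, 78]);


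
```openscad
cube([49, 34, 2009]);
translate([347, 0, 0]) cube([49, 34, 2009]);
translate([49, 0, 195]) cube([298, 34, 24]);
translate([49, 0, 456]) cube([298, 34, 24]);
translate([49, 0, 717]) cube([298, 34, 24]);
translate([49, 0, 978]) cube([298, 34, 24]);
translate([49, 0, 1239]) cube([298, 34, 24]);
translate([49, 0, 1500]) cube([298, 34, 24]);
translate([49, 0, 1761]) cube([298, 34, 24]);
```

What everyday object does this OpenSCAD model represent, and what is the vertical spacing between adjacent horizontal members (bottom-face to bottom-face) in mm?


A ladder. The rung spacing is 261 mm.

Two tall 49×34 posts with 7 short bars between them — a ladder. Adjacent rungs sit at z = 195 and z = 456, so the spacing is 456 − 195 = 261 mm.


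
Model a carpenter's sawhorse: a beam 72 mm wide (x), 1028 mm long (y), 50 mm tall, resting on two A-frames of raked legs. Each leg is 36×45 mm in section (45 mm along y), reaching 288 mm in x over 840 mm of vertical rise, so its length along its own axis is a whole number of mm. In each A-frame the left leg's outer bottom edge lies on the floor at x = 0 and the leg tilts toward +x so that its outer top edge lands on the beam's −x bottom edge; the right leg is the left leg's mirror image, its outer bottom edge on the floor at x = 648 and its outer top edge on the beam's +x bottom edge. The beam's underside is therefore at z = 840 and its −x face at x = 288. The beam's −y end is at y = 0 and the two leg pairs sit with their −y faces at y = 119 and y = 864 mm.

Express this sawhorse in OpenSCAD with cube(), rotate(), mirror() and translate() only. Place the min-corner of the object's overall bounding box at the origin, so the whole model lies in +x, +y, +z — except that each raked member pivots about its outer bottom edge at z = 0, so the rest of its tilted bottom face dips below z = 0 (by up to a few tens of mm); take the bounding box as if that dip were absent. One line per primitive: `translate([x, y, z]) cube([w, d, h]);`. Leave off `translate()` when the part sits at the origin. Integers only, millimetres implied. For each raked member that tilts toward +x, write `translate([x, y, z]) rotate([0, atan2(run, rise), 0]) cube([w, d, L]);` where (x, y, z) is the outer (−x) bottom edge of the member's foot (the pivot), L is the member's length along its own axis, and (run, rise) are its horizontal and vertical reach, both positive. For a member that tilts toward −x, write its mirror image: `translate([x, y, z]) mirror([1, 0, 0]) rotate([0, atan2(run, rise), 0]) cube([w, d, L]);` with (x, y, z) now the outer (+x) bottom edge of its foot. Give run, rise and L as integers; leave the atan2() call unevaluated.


translate([288, 0, 840]) cube([72, 1028, 50]);
translate([0, 119, 0]) rotate([0, atan2(288, 840), 0]) cube([36, 45, 888]);
translate([648, 119, 0]) mirror([1, 0, 0]) rotate([0, atan2(288, 840), 0]) cube([36, 45, 888]);
translate([0, 864, 0]) rotate([0, atan2(288, 840), 0]) cube([36, 45, 888]);
translate([648, 864, 0]) mirror([1, 0, 0]) rotate([0, atan2(288, 840), 0]) cube([36, 45, 888]);


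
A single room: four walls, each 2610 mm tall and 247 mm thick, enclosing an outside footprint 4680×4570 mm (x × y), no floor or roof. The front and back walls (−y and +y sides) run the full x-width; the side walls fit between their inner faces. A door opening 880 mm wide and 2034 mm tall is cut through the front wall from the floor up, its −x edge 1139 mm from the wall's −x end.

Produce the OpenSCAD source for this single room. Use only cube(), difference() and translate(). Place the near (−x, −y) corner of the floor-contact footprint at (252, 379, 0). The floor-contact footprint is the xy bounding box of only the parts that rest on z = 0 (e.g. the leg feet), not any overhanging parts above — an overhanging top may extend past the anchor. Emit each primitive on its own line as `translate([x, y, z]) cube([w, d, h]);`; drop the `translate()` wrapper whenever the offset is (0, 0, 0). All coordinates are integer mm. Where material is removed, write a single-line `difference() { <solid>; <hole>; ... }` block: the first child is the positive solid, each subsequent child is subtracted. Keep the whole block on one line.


difference() { translate([252, 379, 0]) cube([4680, 247, 2610]); translate([1391, 379, 0]) cube([880, 247, 2034]); }
translate([252, 4702, 0]) cube([4680, 247, 2610]);
translate([252, 626, 0]) cube([247, 4076, 2610]);
translate([4685, 626, 0]) cube([247, 4076, 2610]);


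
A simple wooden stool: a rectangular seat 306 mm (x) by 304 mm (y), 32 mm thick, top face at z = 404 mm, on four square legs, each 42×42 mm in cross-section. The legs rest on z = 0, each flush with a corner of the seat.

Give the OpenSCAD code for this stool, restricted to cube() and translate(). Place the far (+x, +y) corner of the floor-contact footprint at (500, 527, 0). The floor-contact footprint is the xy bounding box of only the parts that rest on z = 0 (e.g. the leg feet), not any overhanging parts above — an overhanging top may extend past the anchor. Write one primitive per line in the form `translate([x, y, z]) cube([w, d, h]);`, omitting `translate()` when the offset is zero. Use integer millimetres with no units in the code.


translate([194, 223, 372]) cube([306, 304, 32]);
translate([194, 223, 0]) cube([42, 42, 372]);
translate([458, 223, 0]) cube([42, 42, 372]);
translate([194, 485, 0]) cube([42, 42, 372]);
translate([458, 485, 0]) cube([42, 42, 372]);
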